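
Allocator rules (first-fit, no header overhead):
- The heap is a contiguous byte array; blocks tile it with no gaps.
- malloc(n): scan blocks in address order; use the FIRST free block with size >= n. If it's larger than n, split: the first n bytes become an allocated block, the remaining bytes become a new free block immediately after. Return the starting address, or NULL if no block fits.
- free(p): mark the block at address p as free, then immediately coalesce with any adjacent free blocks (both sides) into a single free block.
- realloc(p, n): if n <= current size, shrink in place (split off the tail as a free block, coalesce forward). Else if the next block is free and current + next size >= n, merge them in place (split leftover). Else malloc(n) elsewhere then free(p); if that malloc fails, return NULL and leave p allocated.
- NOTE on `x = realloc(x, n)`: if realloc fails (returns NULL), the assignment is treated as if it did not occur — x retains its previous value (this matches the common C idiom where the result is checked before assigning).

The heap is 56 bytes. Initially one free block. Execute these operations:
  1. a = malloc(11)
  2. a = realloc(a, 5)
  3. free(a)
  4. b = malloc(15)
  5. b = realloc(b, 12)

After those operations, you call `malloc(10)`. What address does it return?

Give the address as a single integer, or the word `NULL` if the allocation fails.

Op 1: a = malloc(11) -> a = 0; heap: [0-10 ALLOC][11-55 FREE]
Op 2: a = realloc(a, 5) -> a = 0; heap: [0-4 ALLOC][5-55 FREE]
Op 3: free(a) -> (freed a); heap: [0-55 FREE]
Op 4: b = malloc(15) -> b = 0; heap: [0-14 ALLOC][15-55 FREE]
Op 5: b = realloc(b, 12) -> b = 0; heap: [0-11 ALLOC][12-55 FREE]
malloc(10): first-fit scan over [0-11 ALLOC][12-55 FREE] -> 12

Answer: 12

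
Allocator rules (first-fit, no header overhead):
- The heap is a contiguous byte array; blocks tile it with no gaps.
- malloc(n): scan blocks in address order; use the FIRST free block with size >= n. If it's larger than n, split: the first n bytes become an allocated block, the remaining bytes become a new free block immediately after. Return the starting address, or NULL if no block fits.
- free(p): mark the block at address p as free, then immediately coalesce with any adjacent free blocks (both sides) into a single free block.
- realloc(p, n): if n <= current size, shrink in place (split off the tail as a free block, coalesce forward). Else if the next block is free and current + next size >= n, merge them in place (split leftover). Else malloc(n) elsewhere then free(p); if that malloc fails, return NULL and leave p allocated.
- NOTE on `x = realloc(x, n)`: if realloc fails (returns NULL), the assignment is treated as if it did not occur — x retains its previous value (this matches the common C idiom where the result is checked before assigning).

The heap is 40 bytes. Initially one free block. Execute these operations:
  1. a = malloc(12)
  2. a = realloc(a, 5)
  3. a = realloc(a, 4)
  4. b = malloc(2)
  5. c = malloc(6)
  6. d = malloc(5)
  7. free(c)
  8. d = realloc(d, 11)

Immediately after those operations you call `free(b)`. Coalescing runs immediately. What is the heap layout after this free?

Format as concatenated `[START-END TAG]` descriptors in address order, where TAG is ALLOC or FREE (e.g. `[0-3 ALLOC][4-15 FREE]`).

Answer: [0-3 ALLOC][4-11 FREE][12-22 ALLOC][23-39 FREE]

Derivation:
Op 1: a = malloc(12) -> a = 0; heap: [0-11 ALLOC][12-39 FREE]
Op 2: a = realloc(a, 5) -> a = 0; heap: [0-4 ALLOC][5-39 FREE]
Op 3: a = realloc(a, 4) -> a = 0; heap: [0-3 ALLOC][4-39 FREE]
Op 4: b = malloc(2) -> b = 4; heap: [0-3 ALLOC][4-5 ALLOC][6-39 FREE]
Op 5: c = malloc(6) -> c = 6; heap: [0-3 ALLOC][4-5 ALLOC][6-11 ALLOC][12-39 FREE]
Op 6: d = malloc(5) -> d = 12; heap: [0-3 ALLOC][4-5 ALLOC][6-11 ALLOC][12-16 ALLOC][17-39 FREE]
Op 7: free(c) -> (freed c); heap: [0-3 ALLOC][4-5 ALLOC][6-11 FREE][12-16 ALLOC][17-39 FREE]
Op 8: d = realloc(d, 11) -> d = 12; heap: [0-3 ALLOC][4-5 ALLOC][6-11 FREE][12-22 ALLOC][23-39 FREE]
free(b): b = 4 -> block [4-5 ALLOC]; mark free, coalesce with adjacent free neighbors -> [0-3 ALLOC][4-11 FREE][12-22 ALLOC][23-39 FREE]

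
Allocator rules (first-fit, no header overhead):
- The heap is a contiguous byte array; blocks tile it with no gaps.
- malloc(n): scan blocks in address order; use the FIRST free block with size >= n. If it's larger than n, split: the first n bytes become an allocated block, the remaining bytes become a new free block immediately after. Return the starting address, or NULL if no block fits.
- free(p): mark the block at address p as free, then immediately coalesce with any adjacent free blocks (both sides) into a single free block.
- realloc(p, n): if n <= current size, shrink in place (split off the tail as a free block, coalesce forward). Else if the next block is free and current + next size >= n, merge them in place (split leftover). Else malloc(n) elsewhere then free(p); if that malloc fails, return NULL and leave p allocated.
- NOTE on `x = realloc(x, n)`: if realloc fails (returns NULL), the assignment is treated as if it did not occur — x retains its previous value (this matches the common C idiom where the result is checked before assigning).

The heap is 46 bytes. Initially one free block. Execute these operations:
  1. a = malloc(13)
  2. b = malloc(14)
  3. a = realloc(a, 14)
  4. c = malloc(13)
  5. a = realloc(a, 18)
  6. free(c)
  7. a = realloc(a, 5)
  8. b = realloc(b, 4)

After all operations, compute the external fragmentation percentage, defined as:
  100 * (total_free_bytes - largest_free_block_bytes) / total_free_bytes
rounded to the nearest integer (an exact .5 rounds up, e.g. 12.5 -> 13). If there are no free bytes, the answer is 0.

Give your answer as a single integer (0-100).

Answer: 62

Derivation:
Op 1: a = malloc(13) -> a = 0; heap: [0-12 ALLOC][13-45 FREE]
Op 2: b = malloc(14) -> b = 13; heap: [0-12 ALLOC][13-26 ALLOC][27-45 FREE]
Op 3: a = realloc(a, 14) -> a = 27; heap: [0-12 FREE][13-26 ALLOC][27-40 ALLOC][41-45 FREE]
Op 4: c = malloc(13) -> c = 0; heap: [0-12 ALLOC][13-26 ALLOC][27-40 ALLOC][41-45 FREE]
Op 5: a = realloc(a, 18) -> a = 27; heap: [0-12 ALLOC][13-26 ALLOC][27-44 ALLOC][45-45 FREE]
Op 6: free(c) -> (freed c); heap: [0-12 FREE][13-26 ALLOC][27-44 ALLOC][45-45 FREE]
Op 7: a = realloc(a, 5) -> a = 27; heap: [0-12 FREE][13-26 ALLOC][27-31 ALLOC][32-45 FREE]
Op 8: b = realloc(b, 4) -> b = 13; heap: [0-12 FREE][13-16 ALLOC][17-26 FREE][27-31 ALLOC][32-45 FREE]
Free blocks: [13 10 14] total_free=37 largest=14 -> 100*(37-14)/37 = 2300/37 ≈ 62.162 -> rounds to 62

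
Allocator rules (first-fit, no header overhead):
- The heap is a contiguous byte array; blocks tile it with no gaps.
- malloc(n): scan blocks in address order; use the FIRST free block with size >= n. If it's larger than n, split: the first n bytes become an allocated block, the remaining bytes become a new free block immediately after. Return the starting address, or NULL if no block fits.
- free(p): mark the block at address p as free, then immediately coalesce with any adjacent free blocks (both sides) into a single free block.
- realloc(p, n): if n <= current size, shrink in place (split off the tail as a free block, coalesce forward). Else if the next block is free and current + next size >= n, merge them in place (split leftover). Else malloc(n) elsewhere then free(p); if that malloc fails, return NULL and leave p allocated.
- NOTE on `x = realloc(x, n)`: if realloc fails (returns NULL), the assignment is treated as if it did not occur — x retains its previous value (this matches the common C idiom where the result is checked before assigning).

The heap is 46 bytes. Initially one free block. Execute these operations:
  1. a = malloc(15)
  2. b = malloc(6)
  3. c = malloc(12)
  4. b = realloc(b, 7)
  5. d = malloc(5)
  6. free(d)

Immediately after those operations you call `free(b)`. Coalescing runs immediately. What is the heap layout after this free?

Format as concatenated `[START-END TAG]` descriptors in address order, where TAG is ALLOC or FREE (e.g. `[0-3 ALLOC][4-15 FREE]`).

Answer: [0-14 ALLOC][15-20 FREE][21-32 ALLOC][33-45 FREE]

Derivation:
Op 1: a = malloc(15) -> a = 0; heap: [0-14 ALLOC][15-45 FREE]
Op 2: b = malloc(6) -> b = 15; heap: [0-14 ALLOC][15-20 ALLOC][21-45 FREE]
Op 3: c = malloc(12) -> c = 21; heap: [0-14 ALLOC][15-20 ALLOC][21-32 ALLOC][33-45 FREE]
Op 4: b = realloc(b, 7) -> b = 33; heap: [0-14 ALLOC][15-20 FREE][21-32 ALLOC][33-39 ALLOC][40-45 FREE]
Op 5: d = malloc(5) -> d = 15; heap: [0-14 ALLOC][15-19 ALLOC][20-20 FREE][21-32 ALLOC][33-39 ALLOC][40-45 FREE]
Op 6: free(d) -> (freed d); heap: [0-14 ALLOC][15-20 FREE][21-32 ALLOC][33-39 ALLOC][40-45 FREE]
free(b): b = 33 -> block [33-39 ALLOC]; mark free, coalesce with adjacent free neighbors -> [0-14 ALLOC][15-20 FREE][21-32 ALLOC][33-45 FREE]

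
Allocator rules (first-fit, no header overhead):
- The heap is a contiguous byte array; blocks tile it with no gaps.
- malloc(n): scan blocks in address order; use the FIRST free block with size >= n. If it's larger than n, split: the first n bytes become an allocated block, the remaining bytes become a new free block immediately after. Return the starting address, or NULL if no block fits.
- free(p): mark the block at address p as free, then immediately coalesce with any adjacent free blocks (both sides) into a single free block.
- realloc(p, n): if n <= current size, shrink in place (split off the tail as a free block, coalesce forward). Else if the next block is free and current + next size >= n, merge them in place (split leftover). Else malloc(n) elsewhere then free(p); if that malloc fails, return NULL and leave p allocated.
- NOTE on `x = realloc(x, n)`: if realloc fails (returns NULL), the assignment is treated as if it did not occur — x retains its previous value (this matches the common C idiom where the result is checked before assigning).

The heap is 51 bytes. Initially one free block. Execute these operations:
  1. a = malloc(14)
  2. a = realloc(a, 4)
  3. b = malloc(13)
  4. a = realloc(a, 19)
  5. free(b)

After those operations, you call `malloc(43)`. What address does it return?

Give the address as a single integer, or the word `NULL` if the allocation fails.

Answer: NULL

Derivation:
Op 1: a = malloc(14) -> a = 0; heap: [0-13 ALLOC][14-50 FREE]
Op 2: a = realloc(a, 4) -> a = 0; heap: [0-3 ALLOC][4-50 FREE]
Op 3: b = malloc(13) -> b = 4; heap: [0-3 ALLOC][4-16 ALLOC][17-50 FREE]
Op 4: a = realloc(a, 19) -> a = 17; heap: [0-3 FREE][4-16 ALLOC][17-35 ALLOC][36-50 FREE]
Op 5: free(b) -> (freed b); heap: [0-16 FREE][17-35 ALLOC][36-50 FREE]
malloc(43): first-fit scan over [0-16 FREE][17-35 ALLOC][36-50 FREE] -> NULL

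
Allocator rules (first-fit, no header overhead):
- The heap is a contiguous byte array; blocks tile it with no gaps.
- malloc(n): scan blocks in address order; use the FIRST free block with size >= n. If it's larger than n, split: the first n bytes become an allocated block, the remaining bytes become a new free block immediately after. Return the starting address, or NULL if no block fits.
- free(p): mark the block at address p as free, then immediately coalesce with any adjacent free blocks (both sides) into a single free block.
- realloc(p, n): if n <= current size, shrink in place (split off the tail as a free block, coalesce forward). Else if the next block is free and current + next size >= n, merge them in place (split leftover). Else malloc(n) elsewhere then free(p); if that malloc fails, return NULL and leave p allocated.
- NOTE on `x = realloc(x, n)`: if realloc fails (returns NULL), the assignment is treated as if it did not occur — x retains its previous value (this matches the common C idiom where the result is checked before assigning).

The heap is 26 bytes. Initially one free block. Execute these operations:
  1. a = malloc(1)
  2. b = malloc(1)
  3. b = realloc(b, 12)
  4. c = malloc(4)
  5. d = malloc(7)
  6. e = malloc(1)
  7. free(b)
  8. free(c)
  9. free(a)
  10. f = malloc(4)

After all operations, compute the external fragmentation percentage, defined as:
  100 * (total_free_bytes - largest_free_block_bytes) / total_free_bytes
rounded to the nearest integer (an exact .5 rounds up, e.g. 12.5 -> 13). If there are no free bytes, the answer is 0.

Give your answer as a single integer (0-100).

Op 1: a = malloc(1) -> a = 0; heap: [0-0 ALLOC][1-25 FREE]
Op 2: b = malloc(1) -> b = 1; heap: [0-0 ALLOC][1-1 ALLOC][2-25 FREE]
Op 3: b = realloc(b, 12) -> b = 1; heap: [0-0 ALLOC][1-12 ALLOC][13-25 FREE]
Op 4: c = malloc(4) -> c = 13; heap: [0-0 ALLOC][1-12 ALLOC][13-16 ALLOC][17-25 FREE]
Op 5: d = malloc(7) -> d = 17; heap: [0-0 ALLOC][1-12 ALLOC][13-16 ALLOC][17-23 ALLOC][24-25 FREE]
Op 6: e = malloc(1) -> e = 24; heap: [0-0 ALLOC][1-12 ALLOC][13-16 ALLOC][17-23 ALLOC][24-24 ALLOC][25-25 FREE]
Op 7: free(b) -> (freed b); heap: [0-0 ALLOC][1-12 FREE][13-16 ALLOC][17-23 ALLOC][24-24 ALLOC][25-25 FREE]
Op 8: free(c) -> (freed c); heap: [0-0 ALLOC][1-16 FREE][17-23 ALLOC][24-24 ALLOC][25-25 FREE]
Op 9: free(a) -> (freed a); heap: [0-16 FREE][17-23 ALLOC][24-24 ALLOC][25-25 FREE]
Op 10: f = malloc(4) -> f = 0; heap: [0-3 ALLOC][4-16 FREE][17-23 ALLOC][24-24 ALLOC][25-25 FREE]
Free blocks: [13 1] total_free=14 largest=13 -> 100*(14-13)/14 = 100/14 ≈ 7.143 -> rounds to 7

Answer: 7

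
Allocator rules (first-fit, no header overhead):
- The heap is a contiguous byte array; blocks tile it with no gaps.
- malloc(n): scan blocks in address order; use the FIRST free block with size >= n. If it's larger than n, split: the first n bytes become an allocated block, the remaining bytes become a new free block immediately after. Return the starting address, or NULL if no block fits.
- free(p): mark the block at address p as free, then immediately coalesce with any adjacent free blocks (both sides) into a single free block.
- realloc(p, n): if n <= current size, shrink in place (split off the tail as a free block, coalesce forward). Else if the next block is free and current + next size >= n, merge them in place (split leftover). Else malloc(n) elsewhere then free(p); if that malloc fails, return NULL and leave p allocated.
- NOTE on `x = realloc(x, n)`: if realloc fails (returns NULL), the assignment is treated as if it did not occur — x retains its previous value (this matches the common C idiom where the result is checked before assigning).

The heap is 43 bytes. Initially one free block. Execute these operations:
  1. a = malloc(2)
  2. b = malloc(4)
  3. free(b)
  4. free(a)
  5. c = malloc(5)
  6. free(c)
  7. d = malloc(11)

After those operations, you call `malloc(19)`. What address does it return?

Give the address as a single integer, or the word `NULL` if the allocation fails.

Op 1: a = malloc(2) -> a = 0; heap: [0-1 ALLOC][2-42 FREE]
Op 2: b = malloc(4) -> b = 2; heap: [0-1 ALLOC][2-5 ALLOC][6-42 FREE]
Op 3: free(b) -> (freed b); heap: [0-1 ALLOC][2-42 FREE]
Op 4: free(a) -> (freed a); heap: [0-42 FREE]
Op 5: c = malloc(5) -> c = 0; heap: [0-4 ALLOC][5-42 FREE]
Op 6: free(c) -> (freed c); heap: [0-42 FREE]
Op 7: d = malloc(11) -> d = 0; heap: [0-10 ALLOC][11-42 FREE]
malloc(19): first-fit scan over [0-10 ALLOC][11-42 FREE] -> 11

Answer: 11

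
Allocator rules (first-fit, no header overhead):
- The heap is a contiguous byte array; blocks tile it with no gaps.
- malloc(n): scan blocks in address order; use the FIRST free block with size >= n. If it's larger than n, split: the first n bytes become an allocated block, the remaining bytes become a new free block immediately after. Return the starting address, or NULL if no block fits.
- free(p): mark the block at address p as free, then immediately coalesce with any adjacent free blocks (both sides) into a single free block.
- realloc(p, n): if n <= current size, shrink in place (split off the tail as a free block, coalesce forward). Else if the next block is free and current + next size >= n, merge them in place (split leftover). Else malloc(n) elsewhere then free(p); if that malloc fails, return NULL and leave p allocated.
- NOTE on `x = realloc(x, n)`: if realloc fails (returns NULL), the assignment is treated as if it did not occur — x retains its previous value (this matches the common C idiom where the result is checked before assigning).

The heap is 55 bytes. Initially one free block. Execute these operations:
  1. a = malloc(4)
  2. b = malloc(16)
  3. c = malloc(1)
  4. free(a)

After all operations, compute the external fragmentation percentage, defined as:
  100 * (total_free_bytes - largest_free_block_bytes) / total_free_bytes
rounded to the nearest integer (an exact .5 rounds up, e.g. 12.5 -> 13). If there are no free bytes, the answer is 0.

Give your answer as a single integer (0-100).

Op 1: a = malloc(4) -> a = 0; heap: [0-3 ALLOC][4-54 FREE]
Op 2: b = malloc(16) -> b = 4; heap: [0-3 ALLOC][4-19 ALLOC][20-54 FREE]
Op 3: c = malloc(1) -> c = 20; heap: [0-3 ALLOC][4-19 ALLOC][20-20 ALLOC][21-54 FREE]
Op 4: free(a) -> (freed a); heap: [0-3 FREE][4-19 ALLOC][20-20 ALLOC][21-54 FREE]
Free blocks: [4 34] total_free=38 largest=34 -> 100*(38-34)/38 = 400/38 ≈ 10.526 -> rounds to 11

Answer: 11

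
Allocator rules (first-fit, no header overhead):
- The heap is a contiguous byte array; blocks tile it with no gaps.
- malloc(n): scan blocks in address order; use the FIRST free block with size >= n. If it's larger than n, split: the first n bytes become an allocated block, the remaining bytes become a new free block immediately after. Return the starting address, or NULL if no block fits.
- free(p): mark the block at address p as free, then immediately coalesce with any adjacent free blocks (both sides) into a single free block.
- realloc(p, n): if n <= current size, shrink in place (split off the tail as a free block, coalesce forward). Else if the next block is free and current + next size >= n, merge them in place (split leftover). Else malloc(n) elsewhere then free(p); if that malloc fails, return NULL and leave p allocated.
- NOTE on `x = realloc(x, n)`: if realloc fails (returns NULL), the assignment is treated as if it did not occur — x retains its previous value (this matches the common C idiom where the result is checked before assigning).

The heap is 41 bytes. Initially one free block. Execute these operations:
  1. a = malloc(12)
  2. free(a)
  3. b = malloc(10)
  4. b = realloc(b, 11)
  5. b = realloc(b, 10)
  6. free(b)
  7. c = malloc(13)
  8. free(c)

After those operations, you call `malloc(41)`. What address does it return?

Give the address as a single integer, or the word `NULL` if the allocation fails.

Answer: 0

Derivation:
Op 1: a = malloc(12) -> a = 0; heap: [0-11 ALLOC][12-40 FREE]
Op 2: free(a) -> (freed a); heap: [0-40 FREE]
Op 3: b = malloc(10) -> b = 0; heap: [0-9 ALLOC][10-40 FREE]
Op 4: b = realloc(b, 11) -> b = 0; heap: [0-10 ALLOC][11-40 FREE]
Op 5: b = realloc(b, 10) -> b = 0; heap: [0-9 ALLOC][10-40 FREE]
Op 6: free(b) -> (freed b); heap: [0-40 FREE]
Op 7: c = malloc(13) -> c = 0; heap: [0-12 ALLOC][13-40 FREE]
Op 8: free(c) -> (freed c); heap: [0-40 FREE]
malloc(41): first-fit scan over [0-40 FREE] -> 0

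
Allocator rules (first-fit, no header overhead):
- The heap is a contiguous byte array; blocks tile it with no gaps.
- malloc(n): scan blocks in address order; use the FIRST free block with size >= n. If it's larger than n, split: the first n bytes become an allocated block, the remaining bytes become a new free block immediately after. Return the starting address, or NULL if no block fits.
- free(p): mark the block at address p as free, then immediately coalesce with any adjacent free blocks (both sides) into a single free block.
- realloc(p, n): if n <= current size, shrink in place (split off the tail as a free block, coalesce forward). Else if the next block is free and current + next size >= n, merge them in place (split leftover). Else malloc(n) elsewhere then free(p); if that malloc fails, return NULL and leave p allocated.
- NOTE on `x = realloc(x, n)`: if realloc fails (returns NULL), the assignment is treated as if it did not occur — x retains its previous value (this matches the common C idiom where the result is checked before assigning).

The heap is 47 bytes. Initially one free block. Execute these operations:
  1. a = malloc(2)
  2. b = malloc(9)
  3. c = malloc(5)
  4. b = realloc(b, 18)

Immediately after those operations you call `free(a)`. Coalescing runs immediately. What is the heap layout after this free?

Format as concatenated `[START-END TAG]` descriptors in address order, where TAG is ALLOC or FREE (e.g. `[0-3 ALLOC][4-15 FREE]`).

Op 1: a = malloc(2) -> a = 0; heap: [0-1 ALLOC][2-46 FREE]
Op 2: b = malloc(9) -> b = 2; heap: [0-1 ALLOC][2-10 ALLOC][11-46 FREE]
Op 3: c = malloc(5) -> c = 11; heap: [0-1 ALLOC][2-10 ALLOC][11-15 ALLOC][16-46 FREE]
Op 4: b = realloc(b, 18) -> b = 16; heap: [0-1 ALLOC][2-10 FREE][11-15 ALLOC][16-33 ALLOC][34-46 FREE]
free(a): a = 0 -> block [0-1 ALLOC]; mark free, coalesce with adjacent free neighbors -> [0-10 FREE][11-15 ALLOC][16-33 ALLOC][34-46 FREE]

Answer: [0-10 FREE][11-15 ALLOC][16-33 ALLOC][34-46 FREE]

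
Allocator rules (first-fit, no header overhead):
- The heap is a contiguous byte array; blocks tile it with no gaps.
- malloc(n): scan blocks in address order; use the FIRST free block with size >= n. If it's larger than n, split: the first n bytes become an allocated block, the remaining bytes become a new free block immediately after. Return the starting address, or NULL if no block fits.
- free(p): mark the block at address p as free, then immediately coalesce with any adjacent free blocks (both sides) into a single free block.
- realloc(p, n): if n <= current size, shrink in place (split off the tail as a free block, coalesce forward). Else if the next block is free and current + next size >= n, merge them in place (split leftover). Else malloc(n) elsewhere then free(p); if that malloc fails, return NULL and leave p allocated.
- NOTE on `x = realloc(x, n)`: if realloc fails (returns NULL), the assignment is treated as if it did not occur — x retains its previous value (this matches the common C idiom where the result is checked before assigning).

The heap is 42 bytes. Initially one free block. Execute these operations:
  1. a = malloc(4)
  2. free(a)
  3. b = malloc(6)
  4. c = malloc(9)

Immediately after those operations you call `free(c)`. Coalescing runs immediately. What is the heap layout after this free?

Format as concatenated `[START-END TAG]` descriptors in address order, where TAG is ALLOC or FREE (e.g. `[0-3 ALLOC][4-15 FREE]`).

Op 1: a = malloc(4) -> a = 0; heap: [0-3 ALLOC][4-41 FREE]
Op 2: free(a) -> (freed a); heap: [0-41 FREE]
Op 3: b = malloc(6) -> b = 0; heap: [0-5 ALLOC][6-41 FREE]
Op 4: c = malloc(9) -> c = 6; heap: [0-5 ALLOC][6-14 ALLOC][15-41 FREE]
free(c): c = 6 -> block [6-14 ALLOC]; mark free, coalesce with adjacent free neighbors -> [0-5 ALLOC][6-41 FREE]

Answer: [0-5 ALLOC][6-41 FREE]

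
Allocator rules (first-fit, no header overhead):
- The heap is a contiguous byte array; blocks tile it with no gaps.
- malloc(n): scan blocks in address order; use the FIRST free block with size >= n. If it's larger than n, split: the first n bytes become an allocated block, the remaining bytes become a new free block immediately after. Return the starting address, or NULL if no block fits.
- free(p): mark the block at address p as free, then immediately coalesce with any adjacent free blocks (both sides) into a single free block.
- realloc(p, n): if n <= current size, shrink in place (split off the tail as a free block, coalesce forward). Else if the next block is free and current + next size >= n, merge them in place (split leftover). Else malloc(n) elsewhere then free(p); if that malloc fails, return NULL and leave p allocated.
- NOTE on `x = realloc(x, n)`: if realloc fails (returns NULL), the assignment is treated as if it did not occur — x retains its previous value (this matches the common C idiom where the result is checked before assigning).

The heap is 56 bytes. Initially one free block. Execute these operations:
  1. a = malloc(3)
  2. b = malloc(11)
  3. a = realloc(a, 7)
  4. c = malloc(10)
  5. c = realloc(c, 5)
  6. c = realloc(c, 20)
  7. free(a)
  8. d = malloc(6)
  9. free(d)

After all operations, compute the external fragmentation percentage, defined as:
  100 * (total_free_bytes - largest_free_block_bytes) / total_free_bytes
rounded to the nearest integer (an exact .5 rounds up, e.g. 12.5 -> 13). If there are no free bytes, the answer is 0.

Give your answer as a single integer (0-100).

Answer: 40

Derivation:
Op 1: a = malloc(3) -> a = 0; heap: [0-2 ALLOC][3-55 FREE]
Op 2: b = malloc(11) -> b = 3; heap: [0-2 ALLOC][3-13 ALLOC][14-55 FREE]
Op 3: a = realloc(a, 7) -> a = 14; heap: [0-2 FREE][3-13 ALLOC][14-20 ALLOC][21-55 FREE]
Op 4: c = malloc(10) -> c = 21; heap: [0-2 FREE][3-13 ALLOC][14-20 ALLOC][21-30 ALLOC][31-55 FREE]
Op 5: c = realloc(c, 5) -> c = 21; heap: [0-2 FREE][3-13 ALLOC][14-20 ALLOC][21-25 ALLOC][26-55 FREE]
Op 6: c = realloc(c, 20) -> c = 21; heap: [0-2 FREE][3-13 ALLOC][14-20 ALLOC][21-40 ALLOC][41-55 FREE]
Op 7: free(a) -> (freed a); heap: [0-2 FREE][3-13 ALLOC][14-20 FREE][21-40 ALLOC][41-55 FREE]
Op 8: d = malloc(6) -> d = 14; heap: [0-2 FREE][3-13 ALLOC][14-19 ALLOC][20-20 FREE][21-40 ALLOC][41-55 FREE]
Op 9: free(d) -> (freed d); heap: [0-2 FREE][3-13 ALLOC][14-20 FREE][21-40 ALLOC][41-55 FREE]
Free blocks: [3 7 15] total_free=25 largest=15 -> 100*(25-15)/25 = 1000/25 = 40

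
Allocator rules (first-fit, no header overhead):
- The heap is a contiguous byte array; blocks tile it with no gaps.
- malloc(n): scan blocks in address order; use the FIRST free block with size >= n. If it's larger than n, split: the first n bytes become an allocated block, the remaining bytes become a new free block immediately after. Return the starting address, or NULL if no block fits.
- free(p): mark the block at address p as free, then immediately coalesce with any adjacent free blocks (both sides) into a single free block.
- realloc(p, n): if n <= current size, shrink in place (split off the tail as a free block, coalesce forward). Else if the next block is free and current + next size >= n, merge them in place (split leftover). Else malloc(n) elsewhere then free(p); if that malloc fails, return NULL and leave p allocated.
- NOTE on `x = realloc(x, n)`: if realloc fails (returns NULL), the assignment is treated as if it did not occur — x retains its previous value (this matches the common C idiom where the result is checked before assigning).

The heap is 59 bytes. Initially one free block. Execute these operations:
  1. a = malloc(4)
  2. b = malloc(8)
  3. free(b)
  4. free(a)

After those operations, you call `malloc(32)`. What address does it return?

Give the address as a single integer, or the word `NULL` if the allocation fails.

Op 1: a = malloc(4) -> a = 0; heap: [0-3 ALLOC][4-58 FREE]
Op 2: b = malloc(8) -> b = 4; heap: [0-3 ALLOC][4-11 ALLOC][12-58 FREE]
Op 3: free(b) -> (freed b); heap: [0-3 ALLOC][4-58 FREE]
Op 4: free(a) -> (freed a); heap: [0-58 FREE]
malloc(32): first-fit scan over [0-58 FREE] -> 0

Answer: 0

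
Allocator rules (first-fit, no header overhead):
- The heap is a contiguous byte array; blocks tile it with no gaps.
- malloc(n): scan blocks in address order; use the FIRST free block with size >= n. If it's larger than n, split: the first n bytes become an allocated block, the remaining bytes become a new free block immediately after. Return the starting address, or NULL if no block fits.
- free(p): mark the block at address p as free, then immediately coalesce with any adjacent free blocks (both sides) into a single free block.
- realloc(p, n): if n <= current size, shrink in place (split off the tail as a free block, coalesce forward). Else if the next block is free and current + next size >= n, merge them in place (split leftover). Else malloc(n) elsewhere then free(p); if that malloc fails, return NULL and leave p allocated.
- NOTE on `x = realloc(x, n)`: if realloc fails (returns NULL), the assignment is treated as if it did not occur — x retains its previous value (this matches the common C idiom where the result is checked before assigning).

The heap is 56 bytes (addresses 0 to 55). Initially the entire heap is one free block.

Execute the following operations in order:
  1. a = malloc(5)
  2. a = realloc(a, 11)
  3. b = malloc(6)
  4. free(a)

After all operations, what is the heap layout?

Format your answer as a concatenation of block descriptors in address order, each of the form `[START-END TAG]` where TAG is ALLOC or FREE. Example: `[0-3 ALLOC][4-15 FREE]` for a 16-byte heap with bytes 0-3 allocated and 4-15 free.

Op 1: a = malloc(5) -> a = 0; heap: [0-4 ALLOC][5-55 FREE]
Op 2: a = realloc(a, 11) -> a = 0; heap: [0-10 ALLOC][11-55 FREE]
Op 3: b = malloc(6) -> b = 11; heap: [0-10 ALLOC][11-16 ALLOC][17-55 FREE]
Op 4: free(a) -> (freed a); heap: [0-10 FREE][11-16 ALLOC][17-55 FREE]

Answer: [0-10 FREE][11-16 ALLOC][17-55 FREE]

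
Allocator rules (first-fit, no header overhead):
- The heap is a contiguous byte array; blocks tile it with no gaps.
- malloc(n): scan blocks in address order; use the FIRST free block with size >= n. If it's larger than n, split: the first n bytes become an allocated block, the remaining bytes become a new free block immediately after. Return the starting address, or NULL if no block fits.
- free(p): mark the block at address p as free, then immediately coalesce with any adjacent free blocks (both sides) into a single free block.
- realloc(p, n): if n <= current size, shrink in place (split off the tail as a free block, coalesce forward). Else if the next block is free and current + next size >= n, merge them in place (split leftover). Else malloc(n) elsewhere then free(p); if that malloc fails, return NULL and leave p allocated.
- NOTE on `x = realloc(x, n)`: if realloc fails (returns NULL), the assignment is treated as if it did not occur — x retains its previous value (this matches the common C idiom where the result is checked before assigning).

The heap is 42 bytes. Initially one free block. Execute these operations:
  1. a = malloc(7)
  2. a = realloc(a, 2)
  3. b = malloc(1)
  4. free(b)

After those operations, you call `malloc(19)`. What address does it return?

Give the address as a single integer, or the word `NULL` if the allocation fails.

Answer: 2

Derivation:
Op 1: a = malloc(7) -> a = 0; heap: [0-6 ALLOC][7-41 FREE]
Op 2: a = realloc(a, 2) -> a = 0; heap: [0-1 ALLOC][2-41 FREE]
Op 3: b = malloc(1) -> b = 2; heap: [0-1 ALLOC][2-2 ALLOC][3-41 FREE]
Op 4: free(b) -> (freed b); heap: [0-1 ALLOC][2-41 FREE]
malloc(19): first-fit scan over [0-1 ALLOC][2-41 FREE] -> 2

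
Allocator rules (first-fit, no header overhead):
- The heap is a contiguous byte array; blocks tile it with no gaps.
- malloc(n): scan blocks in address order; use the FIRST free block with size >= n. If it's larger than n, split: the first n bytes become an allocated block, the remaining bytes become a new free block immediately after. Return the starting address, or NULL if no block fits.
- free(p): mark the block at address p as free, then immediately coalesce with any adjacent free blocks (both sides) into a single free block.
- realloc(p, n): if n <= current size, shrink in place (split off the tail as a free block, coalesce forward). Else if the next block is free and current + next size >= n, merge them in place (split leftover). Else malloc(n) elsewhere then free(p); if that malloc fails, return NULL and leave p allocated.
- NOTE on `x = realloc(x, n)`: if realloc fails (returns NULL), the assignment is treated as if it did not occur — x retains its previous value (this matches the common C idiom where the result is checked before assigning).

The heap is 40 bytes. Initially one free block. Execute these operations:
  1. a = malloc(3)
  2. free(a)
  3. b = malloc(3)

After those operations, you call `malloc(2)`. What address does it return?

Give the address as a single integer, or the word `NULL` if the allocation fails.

Op 1: a = malloc(3) -> a = 0; heap: [0-2 ALLOC][3-39 FREE]
Op 2: free(a) -> (freed a); heap: [0-39 FREE]
Op 3: b = malloc(3) -> b = 0; heap: [0-2 ALLOC][3-39 FREE]
malloc(2): first-fit scan over [0-2 ALLOC][3-39 FREE] -> 3

Answer: 3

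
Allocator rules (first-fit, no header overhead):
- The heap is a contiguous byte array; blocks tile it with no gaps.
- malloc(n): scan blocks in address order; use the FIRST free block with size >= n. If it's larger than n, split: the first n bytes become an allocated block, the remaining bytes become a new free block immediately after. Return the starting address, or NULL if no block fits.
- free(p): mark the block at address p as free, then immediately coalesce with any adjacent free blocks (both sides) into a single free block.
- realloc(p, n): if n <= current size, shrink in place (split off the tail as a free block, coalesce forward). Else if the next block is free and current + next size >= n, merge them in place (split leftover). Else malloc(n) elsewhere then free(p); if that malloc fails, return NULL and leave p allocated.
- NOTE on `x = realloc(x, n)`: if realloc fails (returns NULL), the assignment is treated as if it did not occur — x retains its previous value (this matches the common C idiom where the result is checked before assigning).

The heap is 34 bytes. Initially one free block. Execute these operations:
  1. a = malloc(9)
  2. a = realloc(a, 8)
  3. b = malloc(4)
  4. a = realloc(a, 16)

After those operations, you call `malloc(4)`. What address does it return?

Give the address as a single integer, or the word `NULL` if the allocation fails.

Op 1: a = malloc(9) -> a = 0; heap: [0-8 ALLOC][9-33 FREE]
Op 2: a = realloc(a, 8) -> a = 0; heap: [0-7 ALLOC][8-33 FREE]
Op 3: b = malloc(4) -> b = 8; heap: [0-7 ALLOC][8-11 ALLOC][12-33 FREE]
Op 4: a = realloc(a, 16) -> a = 12; heap: [0-7 FREE][8-11 ALLOC][12-27 ALLOC][28-33 FREE]
malloc(4): first-fit scan over [0-7 FREE][8-11 ALLOC][12-27 ALLOC][28-33 FREE] -> 0

Answer: 0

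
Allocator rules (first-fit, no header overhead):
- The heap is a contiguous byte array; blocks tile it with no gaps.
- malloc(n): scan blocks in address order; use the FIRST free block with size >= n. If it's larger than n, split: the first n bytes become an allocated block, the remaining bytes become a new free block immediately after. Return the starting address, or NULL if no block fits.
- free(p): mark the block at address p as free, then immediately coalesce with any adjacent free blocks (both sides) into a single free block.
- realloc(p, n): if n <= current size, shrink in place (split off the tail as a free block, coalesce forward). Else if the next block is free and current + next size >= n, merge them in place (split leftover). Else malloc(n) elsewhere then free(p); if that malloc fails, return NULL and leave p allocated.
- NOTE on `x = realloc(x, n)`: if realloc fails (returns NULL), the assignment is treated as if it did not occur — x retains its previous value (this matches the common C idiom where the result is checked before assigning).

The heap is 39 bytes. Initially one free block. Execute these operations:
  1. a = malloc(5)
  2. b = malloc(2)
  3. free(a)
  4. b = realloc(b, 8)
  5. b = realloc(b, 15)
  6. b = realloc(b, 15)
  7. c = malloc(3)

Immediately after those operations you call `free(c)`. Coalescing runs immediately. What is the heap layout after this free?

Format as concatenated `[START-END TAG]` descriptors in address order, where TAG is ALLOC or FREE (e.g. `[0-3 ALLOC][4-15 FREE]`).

Op 1: a = malloc(5) -> a = 0; heap: [0-4 ALLOC][5-38 FREE]
Op 2: b = malloc(2) -> b = 5; heap: [0-4 ALLOC][5-6 ALLOC][7-38 FREE]
Op 3: free(a) -> (freed a); heap: [0-4 FREE][5-6 ALLOC][7-38 FREE]
Op 4: b = realloc(b, 8) -> b = 5; heap: [0-4 FREE][5-12 ALLOC][13-38 FREE]
Op 5: b = realloc(b, 15) -> b = 5; heap: [0-4 FREE][5-19 ALLOC][20-38 FREE]
Op 6: b = realloc(b, 15) -> b = 5; heap: [0-4 FREE][5-19 ALLOC][20-38 FREE]
Op 7: c = malloc(3) -> c = 0; heap: [0-2 ALLOC][3-4 FREE][5-19 ALLOC][20-38 FREE]
free(c): c = 0 -> block [0-2 ALLOC]; mark free, coalesce with adjacent free neighbors -> [0-4 FREE][5-19 ALLOC][20-38 FREE]

Answer: [0-4 FREE][5-19 ALLOC][20-38 FREE]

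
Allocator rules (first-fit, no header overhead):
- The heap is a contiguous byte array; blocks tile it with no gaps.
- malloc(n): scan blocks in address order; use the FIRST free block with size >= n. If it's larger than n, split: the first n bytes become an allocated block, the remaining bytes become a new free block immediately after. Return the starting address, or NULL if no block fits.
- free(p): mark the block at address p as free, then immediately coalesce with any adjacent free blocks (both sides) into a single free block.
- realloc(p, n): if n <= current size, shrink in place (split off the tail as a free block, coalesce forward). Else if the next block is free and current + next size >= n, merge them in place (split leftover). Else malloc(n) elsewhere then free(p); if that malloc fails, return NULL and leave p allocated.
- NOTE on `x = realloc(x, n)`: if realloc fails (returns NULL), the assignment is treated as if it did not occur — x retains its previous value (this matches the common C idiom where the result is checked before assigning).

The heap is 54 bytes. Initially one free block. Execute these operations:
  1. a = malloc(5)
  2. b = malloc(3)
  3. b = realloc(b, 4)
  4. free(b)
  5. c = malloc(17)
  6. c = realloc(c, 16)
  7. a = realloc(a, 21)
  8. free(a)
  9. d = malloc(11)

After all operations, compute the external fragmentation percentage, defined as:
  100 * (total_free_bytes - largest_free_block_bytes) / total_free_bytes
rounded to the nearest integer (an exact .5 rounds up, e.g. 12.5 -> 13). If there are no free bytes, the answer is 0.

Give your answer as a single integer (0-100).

Op 1: a = malloc(5) -> a = 0; heap: [0-4 ALLOC][5-53 FREE]
Op 2: b = malloc(3) -> b = 5; heap: [0-4 ALLOC][5-7 ALLOC][8-53 FREE]
Op 3: b = realloc(b, 4) -> b = 5; heap: [0-4 ALLOC][5-8 ALLOC][9-53 FREE]
Op 4: free(b) -> (freed b); heap: [0-4 ALLOC][5-53 FREE]
Op 5: c = malloc(17) -> c = 5; heap: [0-4 ALLOC][5-21 ALLOC][22-53 FREE]
Op 6: c = realloc(c, 16) -> c = 5; heap: [0-4 ALLOC][5-20 ALLOC][21-53 FREE]
Op 7: a = realloc(a, 21) -> a = 21; heap: [0-4 FREE][5-20 ALLOC][21-41 ALLOC][42-53 FREE]
Op 8: free(a) -> (freed a); heap: [0-4 FREE][5-20 ALLOC][21-53 FREE]
Op 9: d = malloc(11) -> d = 21; heap: [0-4 FREE][5-20 ALLOC][21-31 ALLOC][32-53 FREE]
Free blocks: [5 22] total_free=27 largest=22 -> 100*(27-22)/27 = 500/27 ≈ 18.519 -> rounds to 19

Answer: 19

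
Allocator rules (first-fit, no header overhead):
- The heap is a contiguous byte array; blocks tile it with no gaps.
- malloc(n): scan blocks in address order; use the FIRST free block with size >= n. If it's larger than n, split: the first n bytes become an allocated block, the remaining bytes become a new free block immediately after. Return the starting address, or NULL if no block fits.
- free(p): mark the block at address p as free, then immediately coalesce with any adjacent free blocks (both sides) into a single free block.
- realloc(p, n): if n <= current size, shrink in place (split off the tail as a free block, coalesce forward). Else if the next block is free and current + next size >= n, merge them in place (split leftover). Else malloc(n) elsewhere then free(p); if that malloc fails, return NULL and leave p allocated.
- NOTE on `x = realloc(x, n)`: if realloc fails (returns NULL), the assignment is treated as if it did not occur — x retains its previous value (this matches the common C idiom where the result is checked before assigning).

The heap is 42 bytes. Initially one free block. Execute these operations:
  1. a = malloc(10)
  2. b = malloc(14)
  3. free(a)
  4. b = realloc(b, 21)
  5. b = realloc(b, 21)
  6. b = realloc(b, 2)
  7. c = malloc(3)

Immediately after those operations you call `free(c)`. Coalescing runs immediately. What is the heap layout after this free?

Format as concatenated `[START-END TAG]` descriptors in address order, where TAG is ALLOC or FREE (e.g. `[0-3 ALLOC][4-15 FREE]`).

Answer: [0-9 FREE][10-11 ALLOC][12-41 FREE]

Derivation:
Op 1: a = malloc(10) -> a = 0; heap: [0-9 ALLOC][10-41 FREE]
Op 2: b = malloc(14) -> b = 10; heap: [0-9 ALLOC][10-23 ALLOC][24-41 FREE]
Op 3: free(a) -> (freed a); heap: [0-9 FREE][10-23 ALLOC][24-41 FREE]
Op 4: b = realloc(b, 21) -> b = 10; heap: [0-9 FREE][10-30 ALLOC][31-41 FREE]
Op 5: b = realloc(b, 21) -> b = 10; heap: [0-9 FREE][10-30 ALLOC][31-41 FREE]
Op 6: b = realloc(b, 2) -> b = 10; heap: [0-9 FREE][10-11 ALLOC][12-41 FREE]
Op 7: c = malloc(3) -> c = 0; heap: [0-2 ALLOC][3-9 FREE][10-11 ALLOC][12-41 FREE]
free(c): c = 0 -> block [0-2 ALLOC]; mark free, coalesce with adjacent free neighbors -> [0-9 FREE][10-11 ALLOC][12-41 FREE]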